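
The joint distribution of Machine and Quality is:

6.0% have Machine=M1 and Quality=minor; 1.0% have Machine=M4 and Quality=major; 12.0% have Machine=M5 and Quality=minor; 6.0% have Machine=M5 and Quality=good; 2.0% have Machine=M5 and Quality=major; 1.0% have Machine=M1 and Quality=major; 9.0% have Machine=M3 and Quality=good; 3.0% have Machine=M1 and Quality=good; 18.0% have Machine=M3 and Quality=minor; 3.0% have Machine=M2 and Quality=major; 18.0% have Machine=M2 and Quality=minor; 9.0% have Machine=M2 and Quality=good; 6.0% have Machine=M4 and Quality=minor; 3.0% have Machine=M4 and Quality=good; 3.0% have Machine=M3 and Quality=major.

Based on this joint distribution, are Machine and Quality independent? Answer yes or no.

yes

Every cell satisfies P(Machine,Quality) = P(Machine)·P(Quality). For instance P(Machine=M5) = 0.200, P(Quality=major) = 0.100, and 0.200×0.100 = 0.020 matches the joint entry. So Machine and Quality are independent.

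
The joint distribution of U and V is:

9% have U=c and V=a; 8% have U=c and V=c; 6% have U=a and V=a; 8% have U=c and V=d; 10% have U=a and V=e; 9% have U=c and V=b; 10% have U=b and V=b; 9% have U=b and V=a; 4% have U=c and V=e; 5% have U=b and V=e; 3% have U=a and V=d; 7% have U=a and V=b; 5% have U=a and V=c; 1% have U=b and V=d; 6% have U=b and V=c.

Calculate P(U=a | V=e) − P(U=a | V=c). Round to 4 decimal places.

0.2632

P(V=e) = 0.10 + 0.05 + 0.04 = 0.19; P(U=a | V=e) = 0.10/0.19 = 0.52632.
P(V=c) = 0.05 + 0.06 + 0.08 = 0.19; P(U=a | V=c) = 0.05/0.19 = 0.26316.
Difference = 0.2632.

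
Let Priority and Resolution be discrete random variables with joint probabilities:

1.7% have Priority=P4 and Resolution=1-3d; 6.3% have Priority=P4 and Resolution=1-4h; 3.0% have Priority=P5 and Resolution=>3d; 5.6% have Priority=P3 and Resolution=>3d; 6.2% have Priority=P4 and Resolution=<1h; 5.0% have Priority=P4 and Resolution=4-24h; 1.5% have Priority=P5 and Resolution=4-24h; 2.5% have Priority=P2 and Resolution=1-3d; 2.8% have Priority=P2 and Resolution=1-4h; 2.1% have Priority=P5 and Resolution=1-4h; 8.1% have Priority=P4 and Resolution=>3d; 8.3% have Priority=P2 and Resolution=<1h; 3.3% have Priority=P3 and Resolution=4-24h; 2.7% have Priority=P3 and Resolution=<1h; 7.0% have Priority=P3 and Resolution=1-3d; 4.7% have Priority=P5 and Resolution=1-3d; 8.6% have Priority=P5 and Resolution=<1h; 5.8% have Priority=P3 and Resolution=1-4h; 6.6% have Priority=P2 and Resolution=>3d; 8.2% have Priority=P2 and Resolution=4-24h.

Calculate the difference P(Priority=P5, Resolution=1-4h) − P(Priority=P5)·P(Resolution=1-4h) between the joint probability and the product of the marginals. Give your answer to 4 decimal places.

-0.0128

P(Priority=P5) = 0.086 + 0.021 + 0.015 + 0.047 + 0.030 = 0.199.
P(Resolution=1-4h) = 0.028 + 0.058 + 0.063 + 0.021 = 0.170.
P(Priority=P5, Resolution=1-4h) − P(Priority=P5)P(Resolution=1-4h) = 0.021 − 0.199×0.170 = -0.0128.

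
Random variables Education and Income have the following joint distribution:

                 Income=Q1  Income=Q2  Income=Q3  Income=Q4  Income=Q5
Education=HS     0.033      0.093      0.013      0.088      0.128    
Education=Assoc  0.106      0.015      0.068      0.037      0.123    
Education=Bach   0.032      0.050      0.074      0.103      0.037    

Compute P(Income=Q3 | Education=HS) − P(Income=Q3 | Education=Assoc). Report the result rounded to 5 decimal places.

-0.15822

P(Education=HS) = 0.033 + 0.093 + 0.013 + 0.088 + 0.128 = 0.355; P(Income=Q3 | Education=HS) = 0.013/0.355 = 0.036620.
P(Education=Assoc) = 0.106 + 0.015 + 0.068 + 0.037 + 0.123 = 0.349; P(Income=Q3 | Education=Assoc) = 0.068/0.349 = 0.194842.
Difference = -0.15822.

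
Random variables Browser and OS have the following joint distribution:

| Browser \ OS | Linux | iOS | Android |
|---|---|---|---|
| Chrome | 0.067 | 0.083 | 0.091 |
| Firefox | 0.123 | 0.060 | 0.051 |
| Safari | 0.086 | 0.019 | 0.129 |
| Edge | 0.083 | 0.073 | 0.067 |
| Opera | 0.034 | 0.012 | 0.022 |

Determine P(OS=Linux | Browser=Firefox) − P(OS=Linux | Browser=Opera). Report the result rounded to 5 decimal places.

P(Browser=Firefox) = 0.123 + 0.060 + 0.051 = 0.234; P(OS=Linux | Browser=Firefox) = 0.123/0.234 = 0.525641.
P(Browser=Opera) = 0.034 + 0.012 + 0.022 = 0.068; P(OS=Linux | Browser=Opera) = 0.034/0.068 = 0.500000.
Difference = 0.02564.

0.02564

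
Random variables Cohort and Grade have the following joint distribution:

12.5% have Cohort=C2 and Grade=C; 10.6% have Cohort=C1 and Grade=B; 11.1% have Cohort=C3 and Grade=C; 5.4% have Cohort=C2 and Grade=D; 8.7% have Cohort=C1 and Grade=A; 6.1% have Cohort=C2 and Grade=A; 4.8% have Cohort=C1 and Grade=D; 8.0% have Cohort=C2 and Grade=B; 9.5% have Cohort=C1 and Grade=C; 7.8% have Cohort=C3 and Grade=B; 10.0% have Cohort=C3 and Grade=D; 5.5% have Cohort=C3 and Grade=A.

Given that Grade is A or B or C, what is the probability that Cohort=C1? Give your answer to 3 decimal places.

P(Grade=A) = 0.087 + 0.061 + 0.055 = 0.203.
P(Grade=B) = 0.106 + 0.080 + 0.078 = 0.264.
P(Grade=C) = 0.095 + 0.125 + 0.111 = 0.331.
P(Grade ∈ {A, B, C}) = 0.203 + 0.264 + 0.331 = 0.798; P(Cohort=C1, Grade ∈ {A, B, C}) = 0.087 + 0.106 + 0.095 = 0.288.
P(Cohort=C1 | Grade ∈ {A, B, C}) = 0.288/0.798 = 0.361.

0.361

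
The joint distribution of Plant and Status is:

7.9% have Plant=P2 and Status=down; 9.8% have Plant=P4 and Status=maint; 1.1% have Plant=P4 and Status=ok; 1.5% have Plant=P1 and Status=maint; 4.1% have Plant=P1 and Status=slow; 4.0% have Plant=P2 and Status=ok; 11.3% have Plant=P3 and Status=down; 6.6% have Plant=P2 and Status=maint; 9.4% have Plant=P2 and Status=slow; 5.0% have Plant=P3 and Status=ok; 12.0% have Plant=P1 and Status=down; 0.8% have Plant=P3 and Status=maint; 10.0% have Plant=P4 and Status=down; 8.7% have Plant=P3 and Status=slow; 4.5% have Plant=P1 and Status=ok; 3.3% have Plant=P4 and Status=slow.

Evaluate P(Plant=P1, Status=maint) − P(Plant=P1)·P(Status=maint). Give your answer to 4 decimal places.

-0.0263

P(Plant=P1) = 0.045 + 0.041 + 0.120 + 0.015 = 0.221.
P(Status=maint) = 0.015 + 0.066 + 0.008 + 0.098 = 0.187.
P(Plant=P1, Status=maint) − P(Plant=P1)P(Status=maint) = 0.015 − 0.221×0.187 = -0.0263.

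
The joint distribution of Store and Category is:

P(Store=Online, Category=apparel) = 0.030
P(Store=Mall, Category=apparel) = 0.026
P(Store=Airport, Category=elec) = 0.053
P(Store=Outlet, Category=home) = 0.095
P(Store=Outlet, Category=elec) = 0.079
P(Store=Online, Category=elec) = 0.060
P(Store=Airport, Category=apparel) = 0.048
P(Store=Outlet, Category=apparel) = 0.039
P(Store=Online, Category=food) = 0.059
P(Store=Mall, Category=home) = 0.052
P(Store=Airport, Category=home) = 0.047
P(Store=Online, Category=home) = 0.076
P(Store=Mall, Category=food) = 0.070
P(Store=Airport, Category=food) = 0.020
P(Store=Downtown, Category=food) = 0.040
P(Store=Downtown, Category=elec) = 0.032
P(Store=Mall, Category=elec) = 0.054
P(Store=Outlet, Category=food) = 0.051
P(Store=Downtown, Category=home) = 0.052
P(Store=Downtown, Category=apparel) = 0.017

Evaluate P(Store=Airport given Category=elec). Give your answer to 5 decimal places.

0.19065

P(Category=elec) = 0.032 + 0.054 + 0.053 + 0.079 + 0.060 = 0.278.
P(Store=Airport | Category=elec) = 0.053/0.278 = 0.19065.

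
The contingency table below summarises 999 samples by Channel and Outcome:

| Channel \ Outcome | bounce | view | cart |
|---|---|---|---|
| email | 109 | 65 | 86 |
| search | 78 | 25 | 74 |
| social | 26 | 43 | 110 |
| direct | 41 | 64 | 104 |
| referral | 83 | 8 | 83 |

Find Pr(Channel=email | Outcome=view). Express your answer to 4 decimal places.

0.3171

Total with Outcome=view: 65 + 25 + 43 + 64 + 8 = 205.
P(Channel=email | Outcome=view) = 65/205 = 0.3171.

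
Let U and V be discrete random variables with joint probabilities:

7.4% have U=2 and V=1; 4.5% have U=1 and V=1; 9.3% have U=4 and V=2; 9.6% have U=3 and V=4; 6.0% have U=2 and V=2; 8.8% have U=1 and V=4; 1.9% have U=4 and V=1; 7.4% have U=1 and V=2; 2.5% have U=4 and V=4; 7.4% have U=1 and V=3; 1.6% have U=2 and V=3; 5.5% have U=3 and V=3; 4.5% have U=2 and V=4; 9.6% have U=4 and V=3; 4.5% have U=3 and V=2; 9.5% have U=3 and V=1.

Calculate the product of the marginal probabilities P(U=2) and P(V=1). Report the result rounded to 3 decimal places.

0.045

P(U=2) = 0.074 + 0.060 + 0.016 + 0.045 = 0.195.
P(V=1) = 0.045 + 0.074 + 0.095 + 0.019 = 0.233.
Product: 0.195 × 0.233 = 0.045.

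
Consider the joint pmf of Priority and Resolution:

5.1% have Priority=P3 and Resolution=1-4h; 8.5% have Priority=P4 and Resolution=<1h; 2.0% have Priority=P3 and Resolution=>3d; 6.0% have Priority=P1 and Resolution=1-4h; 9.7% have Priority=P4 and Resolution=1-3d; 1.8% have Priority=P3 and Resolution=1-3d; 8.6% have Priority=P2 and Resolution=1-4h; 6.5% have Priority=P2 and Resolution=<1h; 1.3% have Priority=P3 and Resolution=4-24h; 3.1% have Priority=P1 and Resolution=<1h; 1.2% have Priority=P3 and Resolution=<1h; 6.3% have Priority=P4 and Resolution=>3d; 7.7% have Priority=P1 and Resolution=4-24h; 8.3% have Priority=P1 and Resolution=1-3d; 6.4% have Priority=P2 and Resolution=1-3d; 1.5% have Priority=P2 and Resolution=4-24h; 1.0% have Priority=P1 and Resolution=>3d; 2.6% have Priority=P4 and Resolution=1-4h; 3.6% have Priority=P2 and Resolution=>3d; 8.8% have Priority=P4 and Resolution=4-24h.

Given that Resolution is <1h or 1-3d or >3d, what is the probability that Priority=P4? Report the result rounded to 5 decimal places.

0.41952

P(Resolution=<1h) = 0.031 + 0.065 + 0.012 + 0.085 = 0.193.
P(Resolution=1-3d) = 0.083 + 0.064 + 0.018 + 0.097 = 0.262.
P(Resolution=>3d) = 0.010 + 0.036 + 0.020 + 0.063 = 0.129.
P(Resolution ∈ {<1h, 1-3d, >3d}) = 0.193 + 0.262 + 0.129 = 0.584; P(Priority=P4, Resolution ∈ {<1h, 1-3d, >3d}) = 0.085 + 0.097 + 0.063 = 0.245.
P(Priority=P4 | Resolution ∈ {<1h, 1-3d, >3d}) = 0.245/0.584 = 0.41952.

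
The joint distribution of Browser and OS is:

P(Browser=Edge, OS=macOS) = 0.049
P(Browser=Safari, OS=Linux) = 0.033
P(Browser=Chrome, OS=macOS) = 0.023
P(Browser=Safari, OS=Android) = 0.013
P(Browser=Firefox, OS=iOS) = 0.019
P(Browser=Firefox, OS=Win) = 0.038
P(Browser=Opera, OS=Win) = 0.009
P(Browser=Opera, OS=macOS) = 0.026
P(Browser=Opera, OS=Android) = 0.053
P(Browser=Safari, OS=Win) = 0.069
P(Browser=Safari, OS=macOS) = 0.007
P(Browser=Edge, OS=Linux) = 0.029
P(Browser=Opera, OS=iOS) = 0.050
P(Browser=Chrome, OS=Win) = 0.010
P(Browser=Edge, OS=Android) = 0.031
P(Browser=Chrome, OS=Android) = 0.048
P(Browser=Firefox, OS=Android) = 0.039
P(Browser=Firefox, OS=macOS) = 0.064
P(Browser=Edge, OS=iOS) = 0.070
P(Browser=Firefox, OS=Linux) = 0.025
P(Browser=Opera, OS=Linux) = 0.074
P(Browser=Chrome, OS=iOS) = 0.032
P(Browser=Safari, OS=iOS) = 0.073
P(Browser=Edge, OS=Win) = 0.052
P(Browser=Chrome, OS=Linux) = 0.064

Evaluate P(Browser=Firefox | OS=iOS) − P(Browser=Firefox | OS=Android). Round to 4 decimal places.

P(OS=iOS) = 0.032 + 0.019 + 0.073 + 0.070 + 0.050 = 0.244; P(Browser=Firefox | OS=iOS) = 0.019/0.244 = 0.07787.
P(OS=Android) = 0.048 + 0.039 + 0.013 + 0.031 + 0.053 = 0.184; P(Browser=Firefox | OS=Android) = 0.039/0.184 = 0.21196.
Difference = -0.1341.

-0.1341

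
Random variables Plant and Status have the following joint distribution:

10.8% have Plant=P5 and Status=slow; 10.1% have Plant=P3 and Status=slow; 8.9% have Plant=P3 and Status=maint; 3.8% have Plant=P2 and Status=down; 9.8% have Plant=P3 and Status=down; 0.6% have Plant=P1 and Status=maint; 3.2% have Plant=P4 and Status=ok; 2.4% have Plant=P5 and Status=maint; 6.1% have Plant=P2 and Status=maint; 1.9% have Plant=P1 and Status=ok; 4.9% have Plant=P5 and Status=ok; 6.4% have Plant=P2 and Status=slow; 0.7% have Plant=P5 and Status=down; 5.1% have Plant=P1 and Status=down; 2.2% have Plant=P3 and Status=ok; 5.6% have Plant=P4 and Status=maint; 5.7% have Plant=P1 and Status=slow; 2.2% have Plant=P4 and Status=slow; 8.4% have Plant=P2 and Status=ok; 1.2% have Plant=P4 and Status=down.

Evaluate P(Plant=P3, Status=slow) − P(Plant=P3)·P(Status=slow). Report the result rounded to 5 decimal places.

-0.00812

P(Plant=P3) = 0.022 + 0.101 + 0.098 + 0.089 = 0.310.
P(Status=slow) = 0.057 + 0.064 + 0.101 + 0.022 + 0.108 = 0.352.
P(Plant=P3, Status=slow) − P(Plant=P3)P(Status=slow) = 0.101 − 0.310×0.352 = -0.00812.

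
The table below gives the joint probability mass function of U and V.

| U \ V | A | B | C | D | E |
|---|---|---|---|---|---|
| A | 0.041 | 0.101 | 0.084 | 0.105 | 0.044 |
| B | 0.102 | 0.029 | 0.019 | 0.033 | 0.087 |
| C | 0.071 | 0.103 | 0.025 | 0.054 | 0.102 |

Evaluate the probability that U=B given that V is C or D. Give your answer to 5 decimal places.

0.16250

P(V=C) = 0.084 + 0.019 + 0.025 = 0.128.
P(V=D) = 0.105 + 0.033 + 0.054 = 0.192.
P(V ∈ {C, D}) = 0.128 + 0.192 = 0.320; P(U=B, V ∈ {C, D}) = 0.019 + 0.033 = 0.052.
P(U=B | V ∈ {C, D}) = 0.052/0.320 = 0.16250.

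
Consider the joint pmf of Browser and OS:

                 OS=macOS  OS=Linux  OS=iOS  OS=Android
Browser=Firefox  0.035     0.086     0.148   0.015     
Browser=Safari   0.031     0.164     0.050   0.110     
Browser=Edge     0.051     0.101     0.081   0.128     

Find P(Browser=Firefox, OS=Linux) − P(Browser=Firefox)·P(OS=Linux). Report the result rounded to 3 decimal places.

P(Browser=Firefox) = 0.035 + 0.086 + 0.148 + 0.015 = 0.284.
P(OS=Linux) = 0.086 + 0.164 + 0.101 = 0.351.
P(Browser=Firefox, OS=Linux) − P(Browser=Firefox)P(OS=Linux) = 0.086 − 0.284×0.351 = -0.014.

-0.014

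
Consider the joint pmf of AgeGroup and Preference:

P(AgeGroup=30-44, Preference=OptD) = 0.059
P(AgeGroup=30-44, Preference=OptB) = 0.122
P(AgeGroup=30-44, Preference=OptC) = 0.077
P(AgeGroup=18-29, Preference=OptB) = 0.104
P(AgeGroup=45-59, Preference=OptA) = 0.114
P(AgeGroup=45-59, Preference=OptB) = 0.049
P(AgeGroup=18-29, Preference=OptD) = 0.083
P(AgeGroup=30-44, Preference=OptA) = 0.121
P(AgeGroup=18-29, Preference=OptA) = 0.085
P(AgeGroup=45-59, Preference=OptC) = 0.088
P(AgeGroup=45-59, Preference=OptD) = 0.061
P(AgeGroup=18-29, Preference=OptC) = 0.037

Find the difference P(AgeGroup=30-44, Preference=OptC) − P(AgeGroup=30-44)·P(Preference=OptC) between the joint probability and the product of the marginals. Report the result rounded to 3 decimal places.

0.000

P(AgeGroup=30-44) = 0.121 + 0.122 + 0.077 + 0.059 = 0.379.
P(Preference=OptC) = 0.037 + 0.077 + 0.088 = 0.202.
P(AgeGroup=30-44, Preference=OptC) − P(AgeGroup=30-44)P(Preference=OptC) = 0.077 − 0.379×0.202 = 0.000.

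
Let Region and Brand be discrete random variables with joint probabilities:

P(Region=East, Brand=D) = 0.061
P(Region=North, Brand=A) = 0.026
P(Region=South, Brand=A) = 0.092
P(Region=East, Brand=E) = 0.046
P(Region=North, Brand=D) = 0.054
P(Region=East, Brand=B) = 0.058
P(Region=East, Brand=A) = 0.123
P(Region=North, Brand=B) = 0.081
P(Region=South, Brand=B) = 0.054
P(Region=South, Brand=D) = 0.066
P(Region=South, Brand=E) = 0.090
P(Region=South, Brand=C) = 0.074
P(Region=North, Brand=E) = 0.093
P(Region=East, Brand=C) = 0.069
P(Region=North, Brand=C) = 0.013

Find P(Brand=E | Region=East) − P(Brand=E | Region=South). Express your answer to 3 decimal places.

P(Region=East) = 0.123 + 0.058 + 0.069 + 0.061 + 0.046 = 0.357; P(Brand=E | Region=East) = 0.046/0.357 = 0.1289.
P(Region=South) = 0.092 + 0.054 + 0.074 + 0.066 + 0.090 = 0.376; P(Brand=E | Region=South) = 0.090/0.376 = 0.2394.
Difference = -0.111.

-0.111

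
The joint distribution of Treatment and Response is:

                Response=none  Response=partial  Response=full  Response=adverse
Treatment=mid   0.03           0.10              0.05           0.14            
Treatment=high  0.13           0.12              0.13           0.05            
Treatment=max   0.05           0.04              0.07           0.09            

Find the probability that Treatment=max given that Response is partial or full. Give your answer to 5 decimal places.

0.21569

P(Response=partial) = 0.10 + 0.12 + 0.04 = 0.26.
P(Response=full) = 0.05 + 0.13 + 0.07 = 0.25.
P(Response ∈ {partial, full}) = 0.26 + 0.25 = 0.51; P(Treatment=max, Response ∈ {partial, full}) = 0.04 + 0.07 = 0.11.
P(Treatment=max | Response ∈ {partial, full}) = 0.11/0.51 = 0.21569.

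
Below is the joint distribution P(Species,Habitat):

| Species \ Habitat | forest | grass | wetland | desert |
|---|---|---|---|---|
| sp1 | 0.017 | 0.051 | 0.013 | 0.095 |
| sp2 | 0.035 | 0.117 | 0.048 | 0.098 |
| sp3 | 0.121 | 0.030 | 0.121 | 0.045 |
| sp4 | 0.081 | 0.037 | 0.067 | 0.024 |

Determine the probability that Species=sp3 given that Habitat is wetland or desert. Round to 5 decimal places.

0.32485

P(Habitat=wetland) = 0.013 + 0.048 + 0.121 + 0.067 = 0.249.
P(Habitat=desert) = 0.095 + 0.098 + 0.045 + 0.024 = 0.262.
P(Habitat ∈ {wetland, desert}) = 0.249 + 0.262 = 0.511; P(Species=sp3, Habitat ∈ {wetland, desert}) = 0.121 + 0.045 = 0.166.
P(Species=sp3 | Habitat ∈ {wetland, desert}) = 0.166/0.511 = 0.32485.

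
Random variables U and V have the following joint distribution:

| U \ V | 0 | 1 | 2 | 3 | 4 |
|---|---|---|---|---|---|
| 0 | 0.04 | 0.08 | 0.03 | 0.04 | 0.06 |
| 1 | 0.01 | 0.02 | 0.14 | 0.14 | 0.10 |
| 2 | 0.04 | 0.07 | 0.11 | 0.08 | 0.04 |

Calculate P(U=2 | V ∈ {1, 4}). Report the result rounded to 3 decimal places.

P(V=1) = 0.08 + 0.02 + 0.07 = 0.17.
P(V=4) = 0.06 + 0.10 + 0.04 = 0.20.
P(V ∈ {1, 4}) = 0.17 + 0.20 = 0.37; P(U=2, V ∈ {1, 4}) = 0.07 + 0.04 = 0.11.
P(U=2 | V ∈ {1, 4}) = 0.11/0.37 = 0.297.

0.297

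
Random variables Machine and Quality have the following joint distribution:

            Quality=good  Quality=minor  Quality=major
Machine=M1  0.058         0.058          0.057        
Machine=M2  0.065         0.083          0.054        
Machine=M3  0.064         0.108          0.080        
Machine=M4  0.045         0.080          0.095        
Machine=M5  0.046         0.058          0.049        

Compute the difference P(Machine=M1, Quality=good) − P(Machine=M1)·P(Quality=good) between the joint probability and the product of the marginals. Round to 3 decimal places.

0.010

P(Machine=M1) = 0.058 + 0.058 + 0.057 = 0.173.
P(Quality=good) = 0.058 + 0.065 + 0.064 + 0.045 + 0.046 = 0.278.
P(Machine=M1, Quality=good) − P(Machine=M1)P(Quality=good) = 0.058 − 0.173×0.278 = 0.010.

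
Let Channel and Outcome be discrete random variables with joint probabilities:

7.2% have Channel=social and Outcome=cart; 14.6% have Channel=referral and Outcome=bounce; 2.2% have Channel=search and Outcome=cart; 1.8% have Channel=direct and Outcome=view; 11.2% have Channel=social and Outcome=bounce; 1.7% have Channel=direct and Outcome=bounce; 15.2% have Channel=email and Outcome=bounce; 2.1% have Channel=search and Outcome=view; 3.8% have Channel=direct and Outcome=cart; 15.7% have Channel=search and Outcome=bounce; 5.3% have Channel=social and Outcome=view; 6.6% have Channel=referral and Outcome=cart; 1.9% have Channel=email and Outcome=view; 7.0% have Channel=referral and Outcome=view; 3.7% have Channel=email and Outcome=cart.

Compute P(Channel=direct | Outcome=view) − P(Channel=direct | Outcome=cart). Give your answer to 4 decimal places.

-0.0623

P(Outcome=view) = 0.019 + 0.021 + 0.053 + 0.018 + 0.070 = 0.181; P(Channel=direct | Outcome=view) = 0.018/0.181 = 0.09945.
P(Outcome=cart) = 0.037 + 0.022 + 0.072 + 0.038 + 0.066 = 0.235; P(Channel=direct | Outcome=cart) = 0.038/0.235 = 0.16170.
Difference = -0.0623.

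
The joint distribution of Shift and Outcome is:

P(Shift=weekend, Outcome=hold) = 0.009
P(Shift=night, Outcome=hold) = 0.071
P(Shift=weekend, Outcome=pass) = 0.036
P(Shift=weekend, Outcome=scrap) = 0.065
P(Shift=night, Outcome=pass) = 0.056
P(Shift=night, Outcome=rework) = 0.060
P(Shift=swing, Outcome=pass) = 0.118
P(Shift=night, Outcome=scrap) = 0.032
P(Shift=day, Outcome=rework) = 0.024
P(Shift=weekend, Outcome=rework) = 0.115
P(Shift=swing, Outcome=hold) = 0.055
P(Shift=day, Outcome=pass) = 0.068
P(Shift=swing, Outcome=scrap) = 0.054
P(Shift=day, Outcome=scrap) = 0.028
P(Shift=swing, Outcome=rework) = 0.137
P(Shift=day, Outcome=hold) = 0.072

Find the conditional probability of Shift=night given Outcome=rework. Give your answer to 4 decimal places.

P(Outcome=rework) = 0.024 + 0.137 + 0.060 + 0.115 = 0.336.
P(Shift=night | Outcome=rework) = 0.060/0.336 = 0.1786.

0.1786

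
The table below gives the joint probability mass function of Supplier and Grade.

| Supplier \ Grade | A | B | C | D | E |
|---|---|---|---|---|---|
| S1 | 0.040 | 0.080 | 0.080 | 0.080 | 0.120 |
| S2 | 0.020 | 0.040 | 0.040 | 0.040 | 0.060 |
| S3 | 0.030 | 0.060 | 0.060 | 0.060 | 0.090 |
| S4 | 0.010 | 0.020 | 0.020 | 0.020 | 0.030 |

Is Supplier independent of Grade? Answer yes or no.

yes

Every cell satisfies P(Supplier,Grade) = P(Supplier)·P(Grade). For instance P(Supplier=S2) = 0.200, P(Grade=C) = 0.200, and 0.200×0.200 = 0.040 matches the joint entry. So Supplier and Grade are independent.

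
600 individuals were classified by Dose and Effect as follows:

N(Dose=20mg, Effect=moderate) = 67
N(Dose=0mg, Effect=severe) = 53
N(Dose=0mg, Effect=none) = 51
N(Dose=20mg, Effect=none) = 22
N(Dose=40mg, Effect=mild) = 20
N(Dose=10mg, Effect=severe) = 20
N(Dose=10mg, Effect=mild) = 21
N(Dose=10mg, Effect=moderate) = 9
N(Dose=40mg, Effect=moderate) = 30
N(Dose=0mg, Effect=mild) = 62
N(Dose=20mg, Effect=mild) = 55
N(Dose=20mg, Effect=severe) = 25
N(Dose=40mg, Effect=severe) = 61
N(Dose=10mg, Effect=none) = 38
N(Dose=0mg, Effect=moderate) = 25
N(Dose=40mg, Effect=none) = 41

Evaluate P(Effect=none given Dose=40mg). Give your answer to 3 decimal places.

Total with Dose=40mg: 41 + 20 + 30 + 61 = 152.
P(Effect=none | Dose=40mg) = 41/152 = 0.270.

0.270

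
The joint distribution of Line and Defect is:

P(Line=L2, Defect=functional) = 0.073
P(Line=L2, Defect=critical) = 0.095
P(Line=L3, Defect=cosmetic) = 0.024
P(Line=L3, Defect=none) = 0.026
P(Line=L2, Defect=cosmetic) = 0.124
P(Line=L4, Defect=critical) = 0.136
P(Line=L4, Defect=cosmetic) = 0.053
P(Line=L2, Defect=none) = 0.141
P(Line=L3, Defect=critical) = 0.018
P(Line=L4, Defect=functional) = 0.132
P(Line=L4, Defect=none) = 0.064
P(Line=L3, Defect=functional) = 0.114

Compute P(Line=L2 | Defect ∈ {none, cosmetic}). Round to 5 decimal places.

0.61343

P(Defect=none) = 0.141 + 0.026 + 0.064 = 0.231.
P(Defect=cosmetic) = 0.124 + 0.024 + 0.053 = 0.201.
P(Defect ∈ {none, cosmetic}) = 0.231 + 0.201 = 0.432; P(Line=L2, Defect ∈ {none, cosmetic}) = 0.141 + 0.124 = 0.265.
P(Line=L2 | Defect ∈ {none, cosmetic}) = 0.265/0.432 = 0.61343.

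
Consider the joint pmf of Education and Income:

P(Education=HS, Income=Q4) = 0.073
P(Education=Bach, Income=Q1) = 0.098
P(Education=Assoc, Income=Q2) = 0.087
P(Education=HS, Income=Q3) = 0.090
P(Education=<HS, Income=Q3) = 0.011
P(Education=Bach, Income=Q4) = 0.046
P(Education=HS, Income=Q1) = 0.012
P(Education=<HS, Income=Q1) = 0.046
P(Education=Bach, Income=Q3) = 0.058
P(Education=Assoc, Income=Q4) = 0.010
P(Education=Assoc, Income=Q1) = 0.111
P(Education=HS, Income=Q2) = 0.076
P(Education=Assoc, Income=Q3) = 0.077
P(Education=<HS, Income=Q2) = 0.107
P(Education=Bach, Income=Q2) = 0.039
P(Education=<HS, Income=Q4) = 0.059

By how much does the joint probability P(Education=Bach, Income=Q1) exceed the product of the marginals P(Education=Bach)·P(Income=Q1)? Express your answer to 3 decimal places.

0.034

P(Education=Bach) = 0.098 + 0.039 + 0.058 + 0.046 = 0.241.
P(Income=Q1) = 0.046 + 0.012 + 0.111 + 0.098 = 0.267.
P(Education=Bach, Income=Q1) − P(Education=Bach)P(Income=Q1) = 0.098 − 0.241×0.267 = 0.034.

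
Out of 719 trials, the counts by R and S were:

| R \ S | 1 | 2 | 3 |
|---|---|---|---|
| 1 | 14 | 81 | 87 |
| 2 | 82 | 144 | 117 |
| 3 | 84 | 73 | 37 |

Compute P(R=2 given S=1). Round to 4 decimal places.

0.4556

Total with S=1: 14 + 82 + 84 = 180.
P(R=2 | S=1) = 82/180 = 0.4556.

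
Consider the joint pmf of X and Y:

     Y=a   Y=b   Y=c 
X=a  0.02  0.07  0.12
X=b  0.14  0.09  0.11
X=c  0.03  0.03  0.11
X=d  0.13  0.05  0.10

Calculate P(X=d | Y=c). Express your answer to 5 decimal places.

0.22727

P(Y=c) = 0.12 + 0.11 + 0.11 + 0.10 = 0.44.
P(X=d | Y=c) = 0.10/0.44 = 0.22727.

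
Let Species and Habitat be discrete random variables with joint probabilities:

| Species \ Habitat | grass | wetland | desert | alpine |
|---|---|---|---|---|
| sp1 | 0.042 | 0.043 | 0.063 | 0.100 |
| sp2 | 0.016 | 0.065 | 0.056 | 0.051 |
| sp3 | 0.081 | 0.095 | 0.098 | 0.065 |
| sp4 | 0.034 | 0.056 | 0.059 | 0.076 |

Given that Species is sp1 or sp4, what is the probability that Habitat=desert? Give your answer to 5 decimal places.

P(Species=sp1) = 0.042 + 0.043 + 0.063 + 0.100 = 0.248.
P(Species=sp4) = 0.034 + 0.056 + 0.059 + 0.076 = 0.225.
P(Species ∈ {sp1, sp4}) = 0.248 + 0.225 = 0.473; P(Habitat=desert, Species ∈ {sp1, sp4}) = 0.063 + 0.059 = 0.122.
P(Habitat=desert | Species ∈ {sp1, sp4}) = 0.122/0.473 = 0.25793.

0.25793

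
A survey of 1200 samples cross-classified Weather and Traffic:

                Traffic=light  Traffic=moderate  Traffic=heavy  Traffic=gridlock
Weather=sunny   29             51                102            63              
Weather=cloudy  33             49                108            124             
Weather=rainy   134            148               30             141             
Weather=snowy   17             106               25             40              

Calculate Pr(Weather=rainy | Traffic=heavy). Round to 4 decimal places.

0.1132

Total with Traffic=heavy: 102 + 108 + 30 + 25 = 265.
P(Weather=rainy | Traffic=heavy) = 30/265 = 0.1132.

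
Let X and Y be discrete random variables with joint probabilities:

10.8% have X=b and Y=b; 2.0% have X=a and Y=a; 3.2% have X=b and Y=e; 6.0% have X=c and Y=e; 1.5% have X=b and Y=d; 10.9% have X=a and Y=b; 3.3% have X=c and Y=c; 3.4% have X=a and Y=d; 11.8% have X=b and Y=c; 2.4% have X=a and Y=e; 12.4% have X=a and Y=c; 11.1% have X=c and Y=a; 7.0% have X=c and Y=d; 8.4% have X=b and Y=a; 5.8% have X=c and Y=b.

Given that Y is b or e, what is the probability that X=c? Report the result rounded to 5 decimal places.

P(Y=b) = 0.109 + 0.108 + 0.058 = 0.275.
P(Y=e) = 0.024 + 0.032 + 0.060 = 0.116.
P(Y ∈ {b, e}) = 0.275 + 0.116 = 0.391; P(X=c, Y ∈ {b, e}) = 0.058 + 0.060 = 0.118.
P(X=c | Y ∈ {b, e}) = 0.118/0.391 = 0.30179.

0.30179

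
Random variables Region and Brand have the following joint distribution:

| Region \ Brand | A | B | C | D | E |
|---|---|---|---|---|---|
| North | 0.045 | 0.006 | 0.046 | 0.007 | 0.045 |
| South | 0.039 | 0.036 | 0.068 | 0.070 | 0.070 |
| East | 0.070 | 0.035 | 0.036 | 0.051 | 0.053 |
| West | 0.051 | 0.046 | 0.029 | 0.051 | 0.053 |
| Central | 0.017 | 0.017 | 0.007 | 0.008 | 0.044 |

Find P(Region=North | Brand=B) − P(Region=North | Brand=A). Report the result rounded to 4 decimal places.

P(Brand=B) = 0.006 + 0.036 + 0.035 + 0.046 + 0.017 = 0.140; P(Region=North | Brand=B) = 0.006/0.140 = 0.04286.
P(Brand=A) = 0.045 + 0.039 + 0.070 + 0.051 + 0.017 = 0.222; P(Region=North | Brand=A) = 0.045/0.222 = 0.20270.
Difference = -0.1598.

-0.1598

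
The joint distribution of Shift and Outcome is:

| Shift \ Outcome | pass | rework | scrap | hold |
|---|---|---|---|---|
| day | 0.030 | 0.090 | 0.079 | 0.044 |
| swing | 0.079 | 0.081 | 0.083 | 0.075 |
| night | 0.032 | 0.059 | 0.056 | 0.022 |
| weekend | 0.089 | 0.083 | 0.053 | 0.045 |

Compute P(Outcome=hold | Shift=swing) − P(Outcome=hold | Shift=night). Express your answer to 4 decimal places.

P(Shift=swing) = 0.079 + 0.081 + 0.083 + 0.075 = 0.318; P(Outcome=hold | Shift=swing) = 0.075/0.318 = 0.23585.
P(Shift=night) = 0.032 + 0.059 + 0.056 + 0.022 = 0.169; P(Outcome=hold | Shift=night) = 0.022/0.169 = 0.13018.
Difference = 0.1057.

0.1057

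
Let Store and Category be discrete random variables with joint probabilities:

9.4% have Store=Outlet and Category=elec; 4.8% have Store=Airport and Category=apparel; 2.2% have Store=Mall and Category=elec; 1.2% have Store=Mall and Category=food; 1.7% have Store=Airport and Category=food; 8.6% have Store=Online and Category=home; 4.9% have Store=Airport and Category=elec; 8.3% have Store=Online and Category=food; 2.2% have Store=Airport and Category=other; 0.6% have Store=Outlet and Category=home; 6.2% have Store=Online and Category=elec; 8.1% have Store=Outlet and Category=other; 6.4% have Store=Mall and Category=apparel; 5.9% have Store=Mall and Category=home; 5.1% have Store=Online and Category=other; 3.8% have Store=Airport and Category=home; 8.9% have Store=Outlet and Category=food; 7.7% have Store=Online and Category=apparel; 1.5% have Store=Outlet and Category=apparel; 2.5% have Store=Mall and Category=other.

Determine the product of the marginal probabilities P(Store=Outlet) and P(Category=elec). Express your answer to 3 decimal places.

0.065

P(Store=Outlet) = 0.089 + 0.015 + 0.094 + 0.006 + 0.081 = 0.285.
P(Category=elec) = 0.022 + 0.049 + 0.094 + 0.062 = 0.227.
Product: 0.285 × 0.227 = 0.065.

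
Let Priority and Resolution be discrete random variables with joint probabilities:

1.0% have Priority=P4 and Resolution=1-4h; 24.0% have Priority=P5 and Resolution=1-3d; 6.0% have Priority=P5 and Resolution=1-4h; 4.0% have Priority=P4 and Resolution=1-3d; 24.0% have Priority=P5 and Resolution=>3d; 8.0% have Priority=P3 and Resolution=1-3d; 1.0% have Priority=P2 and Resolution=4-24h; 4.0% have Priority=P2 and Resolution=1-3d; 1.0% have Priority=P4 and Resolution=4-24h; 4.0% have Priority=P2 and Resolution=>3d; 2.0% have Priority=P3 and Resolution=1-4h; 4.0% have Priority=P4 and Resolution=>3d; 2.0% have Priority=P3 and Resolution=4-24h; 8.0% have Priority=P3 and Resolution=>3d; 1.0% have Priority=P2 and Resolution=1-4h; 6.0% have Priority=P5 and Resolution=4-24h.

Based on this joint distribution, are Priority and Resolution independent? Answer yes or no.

yes

Every cell satisfies P(Priority,Resolution) = P(Priority)·P(Resolution). For instance P(Priority=P5) = 0.600, P(Resolution=>3d) = 0.400, and 0.600×0.400 = 0.240 matches the joint entry. So Priority and Resolution are independent.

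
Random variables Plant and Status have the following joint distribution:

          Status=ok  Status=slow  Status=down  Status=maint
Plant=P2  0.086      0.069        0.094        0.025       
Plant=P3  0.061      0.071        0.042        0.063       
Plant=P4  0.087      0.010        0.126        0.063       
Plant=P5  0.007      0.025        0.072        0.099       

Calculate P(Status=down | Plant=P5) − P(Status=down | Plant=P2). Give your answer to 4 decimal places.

P(Plant=P5) = 0.007 + 0.025 + 0.072 + 0.099 = 0.203; P(Status=down | Plant=P5) = 0.072/0.203 = 0.35468.
P(Plant=P2) = 0.086 + 0.069 + 0.094 + 0.025 = 0.274; P(Status=down | Plant=P2) = 0.094/0.274 = 0.34307.
Difference = 0.0116.

0.0116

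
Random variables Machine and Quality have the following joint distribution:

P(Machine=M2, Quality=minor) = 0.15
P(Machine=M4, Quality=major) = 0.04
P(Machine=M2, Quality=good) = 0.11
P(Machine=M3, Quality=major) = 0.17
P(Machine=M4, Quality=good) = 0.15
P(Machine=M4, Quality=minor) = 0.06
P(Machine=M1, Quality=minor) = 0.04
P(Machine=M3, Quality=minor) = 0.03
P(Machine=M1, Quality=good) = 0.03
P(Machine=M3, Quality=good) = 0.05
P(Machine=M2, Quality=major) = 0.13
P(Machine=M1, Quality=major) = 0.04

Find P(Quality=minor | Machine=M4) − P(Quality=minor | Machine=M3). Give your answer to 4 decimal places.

0.1200

P(Machine=M4) = 0.15 + 0.06 + 0.04 = 0.25; P(Quality=minor | Machine=M4) = 0.06/0.25 = 0.24000.
P(Machine=M3) = 0.05 + 0.03 + 0.17 = 0.25; P(Quality=minor | Machine=M3) = 0.03/0.25 = 0.12000.
Difference = 0.1200.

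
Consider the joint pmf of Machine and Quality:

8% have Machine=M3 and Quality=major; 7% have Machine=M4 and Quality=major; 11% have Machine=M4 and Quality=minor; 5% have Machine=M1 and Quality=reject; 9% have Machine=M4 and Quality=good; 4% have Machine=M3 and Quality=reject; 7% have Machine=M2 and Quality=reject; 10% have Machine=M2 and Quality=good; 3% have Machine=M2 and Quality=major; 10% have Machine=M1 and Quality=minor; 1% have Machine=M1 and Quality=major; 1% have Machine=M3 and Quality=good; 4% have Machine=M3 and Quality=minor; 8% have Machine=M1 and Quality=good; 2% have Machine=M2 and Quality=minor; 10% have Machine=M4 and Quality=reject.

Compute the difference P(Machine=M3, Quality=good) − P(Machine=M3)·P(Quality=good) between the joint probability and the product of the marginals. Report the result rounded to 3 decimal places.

P(Machine=M3) = 0.01 + 0.04 + 0.08 + 0.04 = 0.17.
P(Quality=good) = 0.08 + 0.10 + 0.01 + 0.09 = 0.28.
P(Machine=M3, Quality=good) − P(Machine=M3)P(Quality=good) = 0.01 − 0.17×0.28 = -0.038.

-0.038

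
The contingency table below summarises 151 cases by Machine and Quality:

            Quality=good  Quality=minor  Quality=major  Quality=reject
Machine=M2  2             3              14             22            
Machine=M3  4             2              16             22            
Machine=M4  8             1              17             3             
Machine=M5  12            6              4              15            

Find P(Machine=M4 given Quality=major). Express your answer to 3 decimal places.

0.333

Total with Quality=major: 14 + 16 + 17 + 4 = 51.
P(Machine=M4 | Quality=major) = 17/51 = 0.333.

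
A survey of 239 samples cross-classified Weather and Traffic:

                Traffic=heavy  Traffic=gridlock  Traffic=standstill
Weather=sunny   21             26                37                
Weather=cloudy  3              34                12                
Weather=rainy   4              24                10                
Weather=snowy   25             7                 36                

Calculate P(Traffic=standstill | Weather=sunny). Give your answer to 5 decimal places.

0.44048

Total with Weather=sunny: 21 + 26 + 37 = 84.
P(Traffic=standstill | Weather=sunny) = 37/84 = 0.44048.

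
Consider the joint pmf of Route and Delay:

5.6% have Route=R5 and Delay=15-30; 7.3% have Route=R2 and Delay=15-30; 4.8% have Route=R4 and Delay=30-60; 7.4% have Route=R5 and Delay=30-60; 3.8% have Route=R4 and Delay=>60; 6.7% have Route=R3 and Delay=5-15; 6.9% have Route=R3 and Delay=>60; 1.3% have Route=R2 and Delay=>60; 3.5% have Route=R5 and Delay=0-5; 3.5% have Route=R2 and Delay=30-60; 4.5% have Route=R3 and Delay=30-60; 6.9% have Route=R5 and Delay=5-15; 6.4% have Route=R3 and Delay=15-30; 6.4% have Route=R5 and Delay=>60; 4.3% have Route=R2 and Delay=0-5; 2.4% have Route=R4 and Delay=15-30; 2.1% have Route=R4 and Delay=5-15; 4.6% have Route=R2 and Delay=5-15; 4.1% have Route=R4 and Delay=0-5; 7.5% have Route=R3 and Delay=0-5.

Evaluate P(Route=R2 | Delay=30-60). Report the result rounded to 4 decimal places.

0.1733

P(Delay=30-60) = 0.035 + 0.045 + 0.048 + 0.074 = 0.202.
P(Route=R2 | Delay=30-60) = 0.035/0.202 = 0.1733.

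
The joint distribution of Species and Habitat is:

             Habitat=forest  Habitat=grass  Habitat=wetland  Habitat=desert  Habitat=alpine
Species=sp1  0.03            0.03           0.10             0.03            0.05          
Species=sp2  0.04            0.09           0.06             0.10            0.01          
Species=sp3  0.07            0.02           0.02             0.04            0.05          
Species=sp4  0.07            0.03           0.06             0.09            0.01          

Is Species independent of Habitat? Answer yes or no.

P(Species=sp1) = 0.24 and P(Habitat=wetland) = 0.24, so their product is 0.0576, but P(Species=sp1, Habitat=wetland) = 0.10. Since these differ, Species and Habitat are not independent.

no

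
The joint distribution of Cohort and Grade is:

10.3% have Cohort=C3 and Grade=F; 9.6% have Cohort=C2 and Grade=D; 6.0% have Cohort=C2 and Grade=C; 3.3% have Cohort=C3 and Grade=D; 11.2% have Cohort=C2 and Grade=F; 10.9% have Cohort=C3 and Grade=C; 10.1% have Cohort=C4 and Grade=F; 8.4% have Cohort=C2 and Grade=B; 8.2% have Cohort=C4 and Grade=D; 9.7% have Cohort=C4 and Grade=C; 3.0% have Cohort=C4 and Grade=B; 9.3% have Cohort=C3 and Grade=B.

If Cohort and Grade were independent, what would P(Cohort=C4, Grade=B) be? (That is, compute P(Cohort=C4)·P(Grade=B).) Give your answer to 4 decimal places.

0.0642

P(Cohort=C4) = 0.030 + 0.097 + 0.082 + 0.101 = 0.310.
P(Grade=B) = 0.084 + 0.093 + 0.030 = 0.207.
Product: 0.310 × 0.207 = 0.0642.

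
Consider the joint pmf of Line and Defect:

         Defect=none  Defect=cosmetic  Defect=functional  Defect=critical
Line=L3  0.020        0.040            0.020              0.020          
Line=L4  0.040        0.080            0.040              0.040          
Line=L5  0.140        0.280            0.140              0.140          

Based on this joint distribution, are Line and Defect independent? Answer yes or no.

yes

Every cell satisfies P(Line,Defect) = P(Line)·P(Defect). For instance P(Line=L5) = 0.700, P(Defect=none) = 0.200, and 0.700×0.200 = 0.140 matches the joint entry. So Line and Defect are independent.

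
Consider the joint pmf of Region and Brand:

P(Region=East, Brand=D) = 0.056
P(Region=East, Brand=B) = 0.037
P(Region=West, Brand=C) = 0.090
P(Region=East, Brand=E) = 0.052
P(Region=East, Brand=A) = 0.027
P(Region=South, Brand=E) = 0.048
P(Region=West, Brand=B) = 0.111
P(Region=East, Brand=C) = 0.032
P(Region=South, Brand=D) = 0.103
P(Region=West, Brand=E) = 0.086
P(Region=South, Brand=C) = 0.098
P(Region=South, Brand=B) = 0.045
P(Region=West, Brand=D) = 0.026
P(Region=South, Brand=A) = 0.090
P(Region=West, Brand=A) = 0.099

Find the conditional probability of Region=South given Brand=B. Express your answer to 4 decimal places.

0.2332

P(Brand=B) = 0.045 + 0.037 + 0.111 = 0.193.
P(Region=South | Brand=B) = 0.045/0.193 = 0.2332.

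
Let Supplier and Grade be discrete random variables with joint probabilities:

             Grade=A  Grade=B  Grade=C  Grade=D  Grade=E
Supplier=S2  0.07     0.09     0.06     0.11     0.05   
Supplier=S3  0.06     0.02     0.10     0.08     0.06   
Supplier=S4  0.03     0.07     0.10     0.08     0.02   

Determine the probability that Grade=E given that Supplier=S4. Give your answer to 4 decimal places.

0.0667

P(Supplier=S4) = 0.03 + 0.07 + 0.10 + 0.08 + 0.02 = 0.30.
P(Grade=E | Supplier=S4) = 0.02/0.30 = 0.0667.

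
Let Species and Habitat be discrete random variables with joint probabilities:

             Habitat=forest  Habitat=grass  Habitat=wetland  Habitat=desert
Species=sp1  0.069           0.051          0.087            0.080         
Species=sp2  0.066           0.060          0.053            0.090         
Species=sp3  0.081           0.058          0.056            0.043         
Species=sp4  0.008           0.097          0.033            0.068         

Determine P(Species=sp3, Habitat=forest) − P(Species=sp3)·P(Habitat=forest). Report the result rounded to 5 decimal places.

P(Species=sp3) = 0.081 + 0.058 + 0.056 + 0.043 = 0.238.
P(Habitat=forest) = 0.069 + 0.066 + 0.081 + 0.008 = 0.224.
P(Species=sp3, Habitat=forest) − P(Species=sp3)P(Habitat=forest) = 0.081 − 0.238×0.224 = 0.02769.

0.02769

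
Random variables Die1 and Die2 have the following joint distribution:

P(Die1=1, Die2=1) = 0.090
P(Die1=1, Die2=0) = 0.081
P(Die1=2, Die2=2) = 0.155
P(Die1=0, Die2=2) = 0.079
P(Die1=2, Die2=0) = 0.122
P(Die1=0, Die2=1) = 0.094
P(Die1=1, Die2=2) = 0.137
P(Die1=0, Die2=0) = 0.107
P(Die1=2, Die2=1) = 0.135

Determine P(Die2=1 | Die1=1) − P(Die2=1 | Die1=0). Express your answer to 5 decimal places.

P(Die1=1) = 0.081 + 0.090 + 0.137 = 0.308; P(Die2=1 | Die1=1) = 0.090/0.308 = 0.292208.
P(Die1=0) = 0.107 + 0.094 + 0.079 = 0.280; P(Die2=1 | Die1=0) = 0.094/0.280 = 0.335714.
Difference = -0.04351.

-0.04351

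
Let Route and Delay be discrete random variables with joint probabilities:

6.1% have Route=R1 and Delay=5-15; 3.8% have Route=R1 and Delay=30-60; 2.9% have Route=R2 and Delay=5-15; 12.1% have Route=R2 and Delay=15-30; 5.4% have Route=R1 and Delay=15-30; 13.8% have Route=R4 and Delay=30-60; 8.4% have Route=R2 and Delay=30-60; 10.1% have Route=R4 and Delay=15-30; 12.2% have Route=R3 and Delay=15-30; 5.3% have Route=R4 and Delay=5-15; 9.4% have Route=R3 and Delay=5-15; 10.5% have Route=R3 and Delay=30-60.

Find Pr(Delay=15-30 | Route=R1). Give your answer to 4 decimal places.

P(Route=R1) = 0.061 + 0.054 + 0.038 = 0.153.
P(Delay=15-30 | Route=R1) = 0.054/0.153 = 0.3529.

0.3529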